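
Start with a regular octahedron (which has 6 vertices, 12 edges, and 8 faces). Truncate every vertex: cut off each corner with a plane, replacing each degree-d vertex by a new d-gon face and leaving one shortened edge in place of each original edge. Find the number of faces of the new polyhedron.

Truncation replaces each original edge-end by a new vertex, so V′ = 2E = 24.
Each original edge survives, and each old vertex of degree d contributes d new edges; summing degrees gives Σd = 2E, so E′ = E + 2E = 3E = 36.
Each original face survives and each original vertex becomes one new face: F′ = F + V = 14.

14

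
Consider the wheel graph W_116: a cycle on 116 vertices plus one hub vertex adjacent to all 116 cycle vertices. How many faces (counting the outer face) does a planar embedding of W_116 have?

W_116 has V = 116 + 1 = 117 vertices and E = 2·116 = 232 edges.
By Euler's formula F = 2 − V + E = 2 − 117 + 232 = 117.

117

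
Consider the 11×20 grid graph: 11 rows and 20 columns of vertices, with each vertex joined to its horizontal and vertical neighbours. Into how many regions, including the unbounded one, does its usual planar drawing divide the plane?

The grid has V = 11·20 = 220 vertices and E = 11·19 + 20·10 = 409 edges.
F = 2 − V + E = 2 − 220 + 409 = 191.

191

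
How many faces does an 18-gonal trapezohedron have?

The n-trapezohedron (dual of the n-antiprism) has V = 2·18 + 2 = 38, E = 4·18 = 72, F = 2·18 = 36.

36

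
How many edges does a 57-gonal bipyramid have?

A bipyramid over an n-gon has 2n triangular faces and n + 2 vertices: V = 57 + 2 = 59, E = 3·57 = 171, F = 2·57 = 114.

171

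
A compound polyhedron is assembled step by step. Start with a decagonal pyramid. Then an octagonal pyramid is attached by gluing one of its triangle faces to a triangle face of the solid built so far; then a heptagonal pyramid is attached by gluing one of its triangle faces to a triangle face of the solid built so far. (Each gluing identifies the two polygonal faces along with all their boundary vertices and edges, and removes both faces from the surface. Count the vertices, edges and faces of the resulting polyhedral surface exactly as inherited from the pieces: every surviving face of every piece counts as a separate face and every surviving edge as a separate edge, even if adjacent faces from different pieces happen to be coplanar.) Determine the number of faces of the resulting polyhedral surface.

24

A decagonal pyramid: V=11, E=20, F=11.
Attach an octagonal pyramid (V=9, E=16, F=9) along a 3-gon: merge 3 vertices and 3 edges, delete both glued faces → V=17, E=33, F=18.
Attach a heptagonal pyramid (V=8, E=14, F=8) along a 3-gon: merge 3 vertices and 3 edges, delete both glued faces → V=22, E=44, F=24.
Check: V − E + F = 22 − 44 + 24 = 2.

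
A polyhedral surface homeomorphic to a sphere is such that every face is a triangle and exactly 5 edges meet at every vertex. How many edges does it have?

30

Each face has 3 edges and each edge borders two faces, so 2E = 3F.
Each vertex has degree 5, so 5V = 2E and hence V = 3F/5.
Euler: V − E + F = 2 ⇒ (3F/5) − (3F/2) + F = 2.
Multiply by 10: (6 − 15 + 10)F = 20, i.e. 1F = 20.
So F = 20, E = 3·20/2 = 30, V = 3·20/5 = 12.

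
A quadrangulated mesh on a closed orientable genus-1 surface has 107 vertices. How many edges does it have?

214

χ = 2 − 2·1 = 0, and every face is a square so 4F = 2E.
V − E + F = 0 with E = 4F/2 gives 107 − (4/2 − 1)·F = 0, so F = 107 and E = 214.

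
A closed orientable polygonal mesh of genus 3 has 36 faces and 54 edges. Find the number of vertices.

For a closed orientable surface of genus 3, χ = 2 − 2·3 = -4.
V = -4 + E − F = -4 + 54 − 36 = 14.

14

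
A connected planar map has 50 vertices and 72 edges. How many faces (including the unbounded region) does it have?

Euler's formula for a connected plane graph: V − E + F = 2, so F = 2 − 50 + 72 = 24.

24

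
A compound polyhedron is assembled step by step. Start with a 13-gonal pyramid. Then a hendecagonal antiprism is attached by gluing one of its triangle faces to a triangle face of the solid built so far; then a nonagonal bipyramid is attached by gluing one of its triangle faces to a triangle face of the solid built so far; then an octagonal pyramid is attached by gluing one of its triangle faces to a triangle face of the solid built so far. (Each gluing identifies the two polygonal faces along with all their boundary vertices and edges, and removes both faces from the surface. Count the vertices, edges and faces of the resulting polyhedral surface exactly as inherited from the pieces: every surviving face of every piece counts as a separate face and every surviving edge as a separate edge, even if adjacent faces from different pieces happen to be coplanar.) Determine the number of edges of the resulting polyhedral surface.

104

A 13-gonal pyramid: V=14, E=26, F=14.
Attach a hendecagonal antiprism (V=22, E=44, F=24) along a 3-gon: merge 3 vertices and 3 edges, delete both glued faces → V=33, E=67, F=36.
Attach a nonagonal bipyramid (V=11, E=27, F=18) along a 3-gon: merge 3 vertices and 3 edges, delete both glued faces → V=41, E=91, F=52.
Attach an octagonal pyramid (V=9, E=16, F=9) along a 3-gon: merge 3 vertices and 3 edges, delete both glued faces → V=47, E=104, F=59.
Check: V − E + F = 47 − 104 + 59 = 2.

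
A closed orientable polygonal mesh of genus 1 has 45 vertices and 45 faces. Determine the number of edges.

For a closed orientable surface of genus 1, χ = 2 − 2·1 = 0.
E = V + F − (0) = 45 + 45 − (0) = 90.

90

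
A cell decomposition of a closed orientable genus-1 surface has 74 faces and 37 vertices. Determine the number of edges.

For a closed orientable surface of genus 1, χ = 2 − 2·1 = 0.
E = V + F − (0) = 37 + 74 − (0) = 111.

111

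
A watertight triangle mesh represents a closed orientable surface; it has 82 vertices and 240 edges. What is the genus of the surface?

Every face is a triangle and each edge borders two faces, so 3F = 2·240, giving F = 160.
χ = V − E + F = 82 − 240 + 160 = 2.
For a closed orientable surface χ = 2 − 2g, so g = (2 − (2))/2 = 0.

0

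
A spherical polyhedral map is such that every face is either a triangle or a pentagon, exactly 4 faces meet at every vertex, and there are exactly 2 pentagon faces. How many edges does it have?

Let x be the number of triangles; then F = 2 + x.
Edge–face incidences: 2E = 5·2 + 3·x = 10 + 3x.
Every vertex has degree 4, so 4V = 2E.
Euler: V − E + F = 2 ⇒ (2E)/4 − E + (2 + x) = 2.
Multiply by 8: 2·(2E) − 4·(2E) + 8·(2 + x) = 16, i.e. 16 + 8x − 2·(10 + 3x) = 16.
Collecting terms: 2x − 4 = 16, so 2x = 20, so x = 10.
Then 2E = 10 + 3·10 = 40, so E = 20, V = 2E/4 = 10, F = 2 + 10 = 12.

20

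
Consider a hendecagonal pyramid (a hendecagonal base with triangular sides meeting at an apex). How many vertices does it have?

A pyramid on an n-gon base has one n-gon and n triangles: V = 11 + 1 = 12, E = 2·11 = 22, F = 11 + 1 = 12.
Check: V − E + F = 12 − 22 + 12 = 2.

12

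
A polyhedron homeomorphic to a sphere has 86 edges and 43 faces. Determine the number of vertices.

45

Here V − E + F = 2.
V = 2 + E − F = 2 + 86 − 43 = 45.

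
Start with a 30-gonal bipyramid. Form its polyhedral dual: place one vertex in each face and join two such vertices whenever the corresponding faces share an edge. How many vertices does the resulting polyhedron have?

60

The base solid has V = 32, E = 90, F = 60.
The dual swaps V and F and preserves E: V′ = F = 60, E′ = E = 90, F′ = V = 32.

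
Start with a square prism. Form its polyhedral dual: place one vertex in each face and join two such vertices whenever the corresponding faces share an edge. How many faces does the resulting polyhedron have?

The base solid has V = 8, E = 12, F = 6.
The dual swaps V and F and preserves E: V′ = F = 6, E′ = E = 12, F′ = V = 8.

8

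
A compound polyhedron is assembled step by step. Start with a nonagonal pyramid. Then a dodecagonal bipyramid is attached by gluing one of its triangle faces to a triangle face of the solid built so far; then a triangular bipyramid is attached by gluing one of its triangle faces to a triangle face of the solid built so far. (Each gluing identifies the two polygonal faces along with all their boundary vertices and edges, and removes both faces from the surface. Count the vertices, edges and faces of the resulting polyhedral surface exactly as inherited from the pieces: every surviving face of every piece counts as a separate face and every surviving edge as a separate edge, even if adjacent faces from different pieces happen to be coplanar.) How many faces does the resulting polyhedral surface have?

A nonagonal pyramid: V=10, E=18, F=10.
Attach a dodecagonal bipyramid (V=14, E=36, F=24) along a 3-gon: merge 3 vertices and 3 edges, delete both glued faces → V=21, E=51, F=32.
Attach a triangular bipyramid (V=5, E=9, F=6) along a 3-gon: merge 3 vertices and 3 edges, delete both glued faces → V=23, E=57, F=36.
Check: V − E + F = 23 − 57 + 36 = 2.

36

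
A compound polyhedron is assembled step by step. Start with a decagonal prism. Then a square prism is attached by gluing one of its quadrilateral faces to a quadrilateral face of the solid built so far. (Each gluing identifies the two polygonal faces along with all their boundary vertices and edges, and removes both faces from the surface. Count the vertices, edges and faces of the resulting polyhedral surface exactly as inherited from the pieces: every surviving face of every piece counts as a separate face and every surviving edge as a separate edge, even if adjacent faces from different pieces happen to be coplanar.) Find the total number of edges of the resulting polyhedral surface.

A decagonal prism: V=20, E=30, F=12.
Attach a square prism (V=8, E=12, F=6) along a 4-gon: merge 4 vertices and 4 edges, delete both glued faces → V=24, E=38, F=16.
Check: V − E + F = 24 − 38 + 16 = 2.

38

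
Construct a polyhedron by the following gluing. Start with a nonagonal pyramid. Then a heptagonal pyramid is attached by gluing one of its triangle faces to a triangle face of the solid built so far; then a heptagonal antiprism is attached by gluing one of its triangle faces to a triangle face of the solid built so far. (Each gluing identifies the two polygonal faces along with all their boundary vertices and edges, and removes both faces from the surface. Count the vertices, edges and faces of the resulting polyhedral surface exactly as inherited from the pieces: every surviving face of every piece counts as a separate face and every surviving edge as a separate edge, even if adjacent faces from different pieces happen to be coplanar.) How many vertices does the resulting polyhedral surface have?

26

A nonagonal pyramid: V=10, E=18, F=10.
Attach a heptagonal pyramid (V=8, E=14, F=8) along a 3-gon: merge 3 vertices and 3 edges, delete both glued faces → V=15, E=29, F=16.
Attach a heptagonal antiprism (V=14, E=28, F=16) along a 3-gon: merge 3 vertices and 3 edges, delete both glued faces → V=26, E=54, F=30.
Check: V − E + F = 26 − 54 + 30 = 2.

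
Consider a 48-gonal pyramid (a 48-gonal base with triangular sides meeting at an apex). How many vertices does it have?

A pyramid on an n-gon base has one n-gon and n triangles: V = 48 + 1 = 49, E = 2·48 = 96, F = 48 + 1 = 49.
Check: V − E + F = 49 − 96 + 49 = 2.

49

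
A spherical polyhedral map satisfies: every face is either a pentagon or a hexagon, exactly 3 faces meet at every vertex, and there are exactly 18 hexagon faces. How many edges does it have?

Let x be the number of pentagons; then F = 18 + x.
Edge–face incidences: 2E = 6·18 + 5·x = 108 + 5x.
Every vertex has degree 3, so 3V = 2E.
Euler: V − E + F = 2 ⇒ (2E)/3 − E + (18 + x) = 2.
Multiply by 6: 2·(2E) − 3·(2E) + 6·(18 + x) = 12, i.e. 108 + 6x − (108 + 5x) = 12.
Collecting terms: x = 12.
Then 2E = 108 + 5·12 = 168, so E = 84, V = 2E/3 = 56, F = 18 + 12 = 30.

84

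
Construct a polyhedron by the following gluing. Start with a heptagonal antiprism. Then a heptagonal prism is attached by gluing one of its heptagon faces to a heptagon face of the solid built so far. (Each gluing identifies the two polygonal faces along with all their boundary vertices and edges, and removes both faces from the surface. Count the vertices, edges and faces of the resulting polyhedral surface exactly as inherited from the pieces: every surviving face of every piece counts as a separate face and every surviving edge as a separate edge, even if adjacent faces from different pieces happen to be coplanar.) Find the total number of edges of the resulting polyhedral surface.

A heptagonal antiprism: V=14, E=28, F=16.
Attach a heptagonal prism (V=14, E=21, F=9) along a 7-gon: merge 7 vertices and 7 edges, delete both glued faces → V=21, E=42, F=23.
Check: V − E + F = 21 − 42 + 23 = 2.

42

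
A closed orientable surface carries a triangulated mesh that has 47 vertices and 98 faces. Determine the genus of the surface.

2

Every face is a triangle, so 2E = 3·98 = 294, giving E = 147.
χ = V − E + F = 47 − 147 + 98 = -2.
For a closed orientable surface χ = 2 − 2g, so g = (2 − (-2))/2 = 2.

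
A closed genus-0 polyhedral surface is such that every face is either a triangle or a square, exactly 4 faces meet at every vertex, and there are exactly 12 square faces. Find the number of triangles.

8

Let x be the number of triangles; then F = 12 + x.
Edge–face incidences: 2E = 4·12 + 3·x = 48 + 3x.
Every vertex has degree 4, so 4V = 2E.
Euler: V − E + F = 2 ⇒ (2E)/4 − E + (12 + x) = 2.
Multiply by 8: 2·(2E) − 4·(2E) + 8·(12 + x) = 16, i.e. 96 + 8x − 2·(48 + 3x) = 16.
Collecting terms: 2x = 16, so x = 8.
Then 2E = 48 + 3·8 = 72, so E = 36, V = 2E/4 = 18, F = 12 + 8 = 20.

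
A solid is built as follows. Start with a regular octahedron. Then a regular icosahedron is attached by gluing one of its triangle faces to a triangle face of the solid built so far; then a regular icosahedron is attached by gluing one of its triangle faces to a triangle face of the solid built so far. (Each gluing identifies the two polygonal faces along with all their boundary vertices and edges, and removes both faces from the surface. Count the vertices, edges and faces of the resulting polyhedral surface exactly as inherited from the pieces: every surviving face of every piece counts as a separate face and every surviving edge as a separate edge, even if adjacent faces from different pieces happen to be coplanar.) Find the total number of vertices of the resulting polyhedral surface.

24

A regular octahedron: V=6, E=12, F=8.
Attach a regular icosahedron (V=12, E=30, F=20) along a 3-gon: merge 3 vertices and 3 edges, delete both glued faces → V=15, E=39, F=26.
Attach a regular icosahedron (V=12, E=30, F=20) along a 3-gon: merge 3 vertices and 3 edges, delete both glued faces → V=24, E=66, F=44.
Check: V − E + F = 24 − 66 + 44 = 2.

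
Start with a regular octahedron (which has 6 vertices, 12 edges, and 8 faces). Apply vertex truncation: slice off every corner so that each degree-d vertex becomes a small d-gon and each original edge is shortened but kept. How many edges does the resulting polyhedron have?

36

Truncation replaces each original edge-end by a new vertex, so V′ = 2E = 24.
Each original edge survives, and each old vertex of degree d contributes d new edges; summing degrees gives Σd = 2E, so E′ = E + 2E = 3E = 36.
Each original face survives and each original vertex becomes one new face: F′ = F + V = 14.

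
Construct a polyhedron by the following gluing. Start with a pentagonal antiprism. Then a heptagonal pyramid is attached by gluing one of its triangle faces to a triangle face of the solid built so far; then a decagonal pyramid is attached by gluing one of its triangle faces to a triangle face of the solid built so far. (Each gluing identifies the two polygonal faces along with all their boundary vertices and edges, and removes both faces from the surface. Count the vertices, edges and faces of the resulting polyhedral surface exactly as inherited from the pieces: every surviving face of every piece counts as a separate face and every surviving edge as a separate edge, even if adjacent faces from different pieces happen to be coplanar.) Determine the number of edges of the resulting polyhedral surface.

48

A pentagonal antiprism: V=10, E=20, F=12.
Attach a heptagonal pyramid (V=8, E=14, F=8) along a 3-gon: merge 3 vertices and 3 edges, delete both glued faces → V=15, E=31, F=18.
Attach a decagonal pyramid (V=11, E=20, F=11) along a 3-gon: merge 3 vertices and 3 edges, delete both glued faces → V=23, E=48, F=27.
Check: V − E + F = 23 − 48 + 27 = 2.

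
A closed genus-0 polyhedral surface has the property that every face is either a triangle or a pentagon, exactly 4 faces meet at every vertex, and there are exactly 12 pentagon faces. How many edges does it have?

60

Let x be the number of triangles; then F = 12 + x.
Edge–face incidences: 2E = 5·12 + 3·x = 60 + 3x.
Every vertex has degree 4, so 4V = 2E.
Euler: V − E + F = 2 ⇒ (2E)/4 − E + (12 + x) = 2.
Multiply by 8: 2·(2E) − 4·(2E) + 8·(12 + x) = 16, i.e. 96 + 8x − 2·(60 + 3x) = 16.
Collecting terms: 2x − 24 = 16, so 2x = 40, so x = 20.
Then 2E = 60 + 3·20 = 120, so E = 60, V = 2E/4 = 30, F = 12 + 20 = 32.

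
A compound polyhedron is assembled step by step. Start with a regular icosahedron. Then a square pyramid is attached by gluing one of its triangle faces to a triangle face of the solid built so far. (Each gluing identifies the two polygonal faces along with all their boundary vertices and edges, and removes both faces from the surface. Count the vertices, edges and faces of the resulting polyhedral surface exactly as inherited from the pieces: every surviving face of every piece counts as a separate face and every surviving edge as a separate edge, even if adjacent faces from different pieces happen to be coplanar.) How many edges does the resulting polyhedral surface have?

35

A regular icosahedron: V=12, E=30, F=20.
Attach a square pyramid (V=5, E=8, F=5) along a 3-gon: merge 3 vertices and 3 edges, delete both glued faces → V=14, E=35, F=23.
Check: V − E + F = 14 − 35 + 23 = 2.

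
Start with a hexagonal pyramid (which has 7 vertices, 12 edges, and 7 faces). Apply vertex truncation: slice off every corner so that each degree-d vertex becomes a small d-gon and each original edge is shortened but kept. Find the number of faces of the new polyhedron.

14

Truncation replaces each original edge-end by a new vertex, so V′ = 2E = 24.
Each original edge survives, and each old vertex of degree d contributes d new edges; summing degrees gives Σd = 2E, so E′ = E + 2E = 3E = 36.
Each original face survives and each original vertex becomes one new face: F′ = F + V = 14.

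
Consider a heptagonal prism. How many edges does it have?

21

A prism on an n-gon has two n-gon bases and n rectangular sides: V = 2·7 = 14, E = 3·7 = 21, F = 7 + 2 = 9.
Check: V − E + F = 14 − 21 + 9 = 2.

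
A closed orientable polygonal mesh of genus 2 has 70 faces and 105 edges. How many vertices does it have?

For a closed orientable surface of genus 2, χ = 2 − 2·2 = -2.
V = -2 + E − F = -2 + 105 − 70 = 33.

33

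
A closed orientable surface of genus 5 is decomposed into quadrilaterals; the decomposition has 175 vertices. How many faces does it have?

183

χ = 2 − 2·5 = -8, and every face is a square so 4F = 2E.
V − E + F = -8 with E = 4F/2 gives 175 − (4/2 − 1)·F = -8, so F = 183 and E = 366.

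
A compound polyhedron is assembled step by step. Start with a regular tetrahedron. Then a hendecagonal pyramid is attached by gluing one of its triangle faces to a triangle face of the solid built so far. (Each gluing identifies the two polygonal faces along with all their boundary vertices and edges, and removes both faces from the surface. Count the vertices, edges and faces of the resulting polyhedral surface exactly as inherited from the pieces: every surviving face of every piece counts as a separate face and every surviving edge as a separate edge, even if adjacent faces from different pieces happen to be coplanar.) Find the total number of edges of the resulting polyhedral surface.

25

A regular tetrahedron: V=4, E=6, F=4.
Attach a hendecagonal pyramid (V=12, E=22, F=12) along a 3-gon: merge 3 vertices and 3 edges, delete both glued faces → V=13, E=25, F=14.
Check: V − E + F = 13 − 25 + 14 = 2.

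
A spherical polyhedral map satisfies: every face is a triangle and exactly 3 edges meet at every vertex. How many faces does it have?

4

Each face has 3 edges and each edge borders two faces, so 2E = 3F.
Each vertex has degree 3, so 3V = 2E and hence V = 3F/3.
Euler: V − E + F = 2 ⇒ (3F/3) − (3F/2) + F = 2.
Multiply by 6: (6 − 9 + 6)F = 12, i.e. 3F = 12.
So F = 4, E = 3·4/2 = 6, V = 3·4/3 = 4.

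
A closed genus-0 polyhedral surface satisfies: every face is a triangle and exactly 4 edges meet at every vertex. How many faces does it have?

Each face has 3 edges and each edge borders two faces, so 2E = 3F.
Each vertex has degree 4, so 4V = 2E and hence V = 3F/4.
Euler: V − E + F = 2 ⇒ (3F/4) − (3F/2) + F = 2.
Multiply by 8: (6 − 12 + 8)F = 16, i.e. 2F = 16.
So F = 8, E = 3·8/2 = 12, V = 3·8/4 = 6.

8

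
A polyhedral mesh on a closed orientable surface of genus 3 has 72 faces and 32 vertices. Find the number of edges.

108

For a closed orientable surface of genus 3, χ = 2 − 2·3 = -4.
E = V + F − (-4) = 32 + 72 − (-4) = 108.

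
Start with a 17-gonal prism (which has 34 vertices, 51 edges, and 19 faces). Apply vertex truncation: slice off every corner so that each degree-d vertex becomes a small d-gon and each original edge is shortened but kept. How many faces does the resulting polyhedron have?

53

Truncation replaces each original edge-end by a new vertex, so V′ = 2E = 102.
Each original edge survives, and each old vertex of degree d contributes d new edges; summing degrees gives Σd = 2E, so E′ = E + 2E = 3E = 153.
Each original face survives and each original vertex becomes one new face: F′ = F + V = 53.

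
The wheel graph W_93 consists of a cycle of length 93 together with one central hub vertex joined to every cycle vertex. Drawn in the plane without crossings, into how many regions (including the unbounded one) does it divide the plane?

W_93 has V = 93 + 1 = 94 vertices and E = 2·93 = 186 edges.
By Euler's formula F = 2 − V + E = 2 − 94 + 186 = 94.

94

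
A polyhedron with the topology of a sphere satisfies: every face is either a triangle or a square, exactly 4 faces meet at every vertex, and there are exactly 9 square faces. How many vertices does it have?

Let x be the number of triangles; then F = 9 + x.
Edge–face incidences: 2E = 4·9 + 3·x = 36 + 3x.
Every vertex has degree 4, so 4V = 2E.
Euler: V − E + F = 2 ⇒ (2E)/4 − E + (9 + x) = 2.
Multiply by 8: 2·(2E) − 4·(2E) + 8·(9 + x) = 16, i.e. 72 + 8x − 2·(36 + 3x) = 16.
Collecting terms: 2x = 16, so x = 8.
Then 2E = 36 + 3·8 = 60, so E = 30, V = 2E/4 = 15, F = 9 + 8 = 17.

15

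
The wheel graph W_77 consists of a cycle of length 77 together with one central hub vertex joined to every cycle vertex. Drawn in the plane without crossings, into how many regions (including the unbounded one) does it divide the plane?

78

W_77 has V = 77 + 1 = 78 vertices and E = 2·77 = 154 edges.
By Euler's formula F = 2 − V + E = 2 − 78 + 154 = 78.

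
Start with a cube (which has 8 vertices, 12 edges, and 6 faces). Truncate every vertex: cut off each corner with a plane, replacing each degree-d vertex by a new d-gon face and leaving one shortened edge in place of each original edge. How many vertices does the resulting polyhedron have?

Truncation replaces each original edge-end by a new vertex, so V′ = 2E = 24.
Each original edge survives, and each old vertex of degree d contributes d new edges; summing degrees gives Σd = 2E, so E′ = E + 2E = 3E = 36.
Each original face survives and each original vertex becomes one new face: F′ = F + V = 14.

24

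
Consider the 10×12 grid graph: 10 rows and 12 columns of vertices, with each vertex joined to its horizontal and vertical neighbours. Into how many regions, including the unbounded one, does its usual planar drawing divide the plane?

The grid has V = 10·12 = 120 vertices and E = 10·11 + 12·9 = 218 edges.
F = 2 − V + E = 2 − 120 + 218 = 100.

100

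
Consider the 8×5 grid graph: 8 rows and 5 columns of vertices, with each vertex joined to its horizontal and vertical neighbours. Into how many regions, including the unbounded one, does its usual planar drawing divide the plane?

29

The grid has V = 8·5 = 40 vertices and E = 8·4 + 5·7 = 67 edges.
F = 2 − V + E = 2 − 40 + 67 = 29.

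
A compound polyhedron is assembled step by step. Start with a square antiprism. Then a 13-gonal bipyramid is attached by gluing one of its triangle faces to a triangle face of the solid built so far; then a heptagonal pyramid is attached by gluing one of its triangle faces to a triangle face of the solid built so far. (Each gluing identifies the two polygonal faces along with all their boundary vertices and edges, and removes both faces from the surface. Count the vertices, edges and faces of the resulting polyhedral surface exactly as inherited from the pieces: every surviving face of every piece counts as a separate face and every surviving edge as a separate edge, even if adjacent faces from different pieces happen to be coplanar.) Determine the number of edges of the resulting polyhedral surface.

63

A square antiprism: V=8, E=16, F=10.
Attach a 13-gonal bipyramid (V=15, E=39, F=26) along a 3-gon: merge 3 vertices and 3 edges, delete both glued faces → V=20, E=52, F=34.
Attach a heptagonal pyramid (V=8, E=14, F=8) along a 3-gon: merge 3 vertices and 3 edges, delete both glued faces → V=25, E=63, F=40.
Check: V − E + F = 25 − 63 + 40 = 2.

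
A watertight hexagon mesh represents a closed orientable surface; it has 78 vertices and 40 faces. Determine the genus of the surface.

2

Every face is a hexagon, so 2E = 6·40 = 240, giving E = 120.
χ = V − E + F = 78 − 120 + 40 = -2.
For a closed orientable surface χ = 2 − 2g, so g = (2 − (-2))/2 = 2.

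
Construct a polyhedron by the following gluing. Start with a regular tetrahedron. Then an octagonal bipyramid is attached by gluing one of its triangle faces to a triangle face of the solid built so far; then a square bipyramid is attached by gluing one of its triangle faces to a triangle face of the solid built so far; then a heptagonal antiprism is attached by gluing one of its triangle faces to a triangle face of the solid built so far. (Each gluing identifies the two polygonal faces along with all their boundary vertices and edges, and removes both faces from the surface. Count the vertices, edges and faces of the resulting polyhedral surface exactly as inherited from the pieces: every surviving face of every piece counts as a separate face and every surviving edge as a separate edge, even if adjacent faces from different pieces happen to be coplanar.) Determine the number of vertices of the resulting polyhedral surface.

25

A regular tetrahedron: V=4, E=6, F=4.
Attach an octagonal bipyramid (V=10, E=24, F=16) along a 3-gon: merge 3 vertices and 3 edges, delete both glued faces → V=11, E=27, F=18.
Attach a square bipyramid (V=6, E=12, F=8) along a 3-gon: merge 3 vertices and 3 edges, delete both glued faces → V=14, E=36, F=24.
Attach a heptagonal antiprism (V=14, E=28, F=16) along a 3-gon: merge 3 vertices and 3 edges, delete both glued faces → V=25, E=61, F=38.
Check: V − E + F = 25 − 61 + 38 = 2.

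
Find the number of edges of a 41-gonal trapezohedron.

The n-trapezohedron (dual of the n-antiprism) has V = 2·41 + 2 = 84, E = 4·41 = 164, F = 2·41 = 82.

164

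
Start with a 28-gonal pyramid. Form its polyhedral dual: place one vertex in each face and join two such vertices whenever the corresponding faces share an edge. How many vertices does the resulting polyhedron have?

The base solid has V = 29, E = 56, F = 29.
The dual swaps V and F and preserves E: V′ = F = 29, E′ = E = 56, F′ = V = 29.

29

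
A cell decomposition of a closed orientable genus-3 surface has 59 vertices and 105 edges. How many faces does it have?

42

For a closed orientable surface of genus 3, χ = 2 − 2·3 = -4.
F = -4 − V + E = -4 − 59 + 105 = 42.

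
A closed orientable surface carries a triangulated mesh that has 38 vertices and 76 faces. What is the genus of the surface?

Every face is a triangle, so 2E = 3·76 = 228, giving E = 114.
χ = V − E + F = 38 − 114 + 76 = 0.
For a closed orientable surface χ = 2 − 2g, so g = (2 − (0))/2 = 1.

1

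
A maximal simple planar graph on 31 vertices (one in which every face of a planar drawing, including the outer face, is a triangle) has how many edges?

In a plane triangulation 3F = 2E and V − E + F = 2, so E = 3V − 6 = 3·31 − 6 = 87.

87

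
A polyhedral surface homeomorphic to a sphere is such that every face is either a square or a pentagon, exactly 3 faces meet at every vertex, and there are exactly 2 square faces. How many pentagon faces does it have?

Let x be the number of pentagons; then F = 2 + x.
Edge–face incidences: 2E = 4·2 + 5·x = 8 + 5x.
Every vertex has degree 3, so 3V = 2E.
Euler: V − E + F = 2 ⇒ (2E)/3 − E + (2 + x) = 2.
Multiply by 6: 2·(2E) − 3·(2E) + 6·(2 + x) = 12, i.e. 12 + 6x − (8 + 5x) = 12.
Collecting terms: x + 4 = 12, so x = 8.
Then 2E = 8 + 5·8 = 48, so E = 24, V = 2E/3 = 16, F = 2 + 8 = 10.

8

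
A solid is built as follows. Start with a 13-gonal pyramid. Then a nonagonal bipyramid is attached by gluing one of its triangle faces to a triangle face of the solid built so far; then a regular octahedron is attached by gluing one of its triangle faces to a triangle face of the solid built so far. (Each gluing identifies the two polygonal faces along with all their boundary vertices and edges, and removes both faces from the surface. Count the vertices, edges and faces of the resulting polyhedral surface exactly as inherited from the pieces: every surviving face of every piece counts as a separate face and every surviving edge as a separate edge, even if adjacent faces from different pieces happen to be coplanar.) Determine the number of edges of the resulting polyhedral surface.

A 13-gonal pyramid: V=14, E=26, F=14.
Attach a nonagonal bipyramid (V=11, E=27, F=18) along a 3-gon: merge 3 vertices and 3 edges, delete both glued faces → V=22, E=50, F=30.
Attach a regular octahedron (V=6, E=12, F=8) along a 3-gon: merge 3 vertices and 3 edges, delete both glued faces → V=25, E=59, F=36.
Check: V − E + F = 25 − 59 + 36 = 2.

59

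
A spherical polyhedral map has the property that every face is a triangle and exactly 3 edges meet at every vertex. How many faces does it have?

Each face has 3 edges and each edge borders two faces, so 2E = 3F.
Each vertex has degree 3, so 3V = 2E and hence V = 3F/3.
Euler: V − E + F = 2 ⇒ (3F/3) − (3F/2) + F = 2.
Multiply by 6: (6 − 9 + 6)F = 12, i.e. 3F = 12.
So F = 4, E = 3·4/2 = 6, V = 3·4/3 = 4.

4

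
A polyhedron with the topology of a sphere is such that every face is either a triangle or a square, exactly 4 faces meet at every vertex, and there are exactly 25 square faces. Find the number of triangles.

Let x be the number of triangles; then F = 25 + x.
Edge–face incidences: 2E = 4·25 + 3·x = 100 + 3x.
Every vertex has degree 4, so 4V = 2E.
Euler: V − E + F = 2 ⇒ (2E)/4 − E + (25 + x) = 2.
Multiply by 8: 2·(2E) − 4·(2E) + 8·(25 + x) = 16, i.e. 200 + 8x − 2·(100 + 3x) = 16.
Collecting terms: 2x = 16, so x = 8.
Then 2E = 100 + 3·8 = 124, so E = 62, V = 2E/4 = 31, F = 25 + 8 = 33.

8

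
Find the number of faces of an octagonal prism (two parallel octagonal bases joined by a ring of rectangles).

10

A prism on an n-gon has two n-gon bases and n rectangular sides: V = 2·8 = 16, E = 3·8 = 24, F = 8 + 2 = 10.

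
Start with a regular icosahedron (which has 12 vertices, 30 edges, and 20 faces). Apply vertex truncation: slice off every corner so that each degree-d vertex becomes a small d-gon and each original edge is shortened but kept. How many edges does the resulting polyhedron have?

90

Truncation replaces each original edge-end by a new vertex, so V′ = 2E = 60.
Each original edge survives, and each old vertex of degree d contributes d new edges; summing degrees gives Σd = 2E, so E′ = E + 2E = 3E = 90.
Each original face survives and each original vertex becomes one new face: F′ = F + V = 32.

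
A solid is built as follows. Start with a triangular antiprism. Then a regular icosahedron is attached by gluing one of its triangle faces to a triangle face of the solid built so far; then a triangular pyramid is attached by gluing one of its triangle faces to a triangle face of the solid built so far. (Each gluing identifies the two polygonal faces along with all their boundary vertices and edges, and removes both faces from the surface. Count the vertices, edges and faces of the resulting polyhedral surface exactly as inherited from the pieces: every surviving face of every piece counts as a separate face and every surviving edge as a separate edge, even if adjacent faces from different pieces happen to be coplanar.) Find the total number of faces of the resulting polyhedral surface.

28

A triangular antiprism: V=6, E=12, F=8.
Attach a regular icosahedron (V=12, E=30, F=20) along a 3-gon: merge 3 vertices and 3 edges, delete both glued faces → V=15, E=39, F=26.
Attach a triangular pyramid (V=4, E=6, F=4) along a 3-gon: merge 3 vertices and 3 edges, delete both glued faces → V=16, E=42, F=28.
Check: V − E + F = 16 − 42 + 28 = 2.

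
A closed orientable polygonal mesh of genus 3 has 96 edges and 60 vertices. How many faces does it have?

32

For a closed orientable surface of genus 3, χ = 2 − 2·3 = -4.
F = -4 − V + E = -4 − 60 + 96 = 32.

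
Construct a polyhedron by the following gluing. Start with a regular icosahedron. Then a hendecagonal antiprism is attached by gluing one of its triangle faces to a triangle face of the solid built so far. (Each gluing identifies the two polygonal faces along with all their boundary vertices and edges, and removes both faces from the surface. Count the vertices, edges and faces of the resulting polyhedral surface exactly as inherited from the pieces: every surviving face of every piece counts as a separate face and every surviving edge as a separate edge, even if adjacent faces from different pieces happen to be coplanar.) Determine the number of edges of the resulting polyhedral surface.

71

A regular icosahedron: V=12, E=30, F=20.
Attach a hendecagonal antiprism (V=22, E=44, F=24) along a 3-gon: merge 3 vertices and 3 edges, delete both glued faces → V=31, E=71, F=42.
Check: V − E + F = 31 − 71 + 42 = 2.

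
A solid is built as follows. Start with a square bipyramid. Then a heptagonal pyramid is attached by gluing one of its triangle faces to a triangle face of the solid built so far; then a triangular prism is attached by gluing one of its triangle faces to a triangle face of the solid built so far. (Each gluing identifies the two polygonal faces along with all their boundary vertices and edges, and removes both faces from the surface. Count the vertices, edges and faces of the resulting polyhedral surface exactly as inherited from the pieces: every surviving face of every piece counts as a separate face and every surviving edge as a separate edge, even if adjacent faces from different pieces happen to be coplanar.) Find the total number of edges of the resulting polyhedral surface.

A square bipyramid: V=6, E=12, F=8.
Attach a heptagonal pyramid (V=8, E=14, F=8) along a 3-gon: merge 3 vertices and 3 edges, delete both glued faces → V=11, E=23, F=14.
Attach a triangular prism (V=6, E=9, F=5) along a 3-gon: merge 3 vertices and 3 edges, delete both glued faces → V=14, E=29, F=17.
Check: V − E + F = 14 − 29 + 17 = 2.

29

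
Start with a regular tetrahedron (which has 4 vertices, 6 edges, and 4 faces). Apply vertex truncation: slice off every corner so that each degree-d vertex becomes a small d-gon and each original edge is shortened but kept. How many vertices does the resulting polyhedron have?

Truncation replaces each original edge-end by a new vertex, so V′ = 2E = 12.
Each original edge survives, and each old vertex of degree d contributes d new edges; summing degrees gives Σd = 2E, so E′ = E + 2E = 3E = 18.
Each original face survives and each original vertex becomes one new face: F′ = F + V = 8.

12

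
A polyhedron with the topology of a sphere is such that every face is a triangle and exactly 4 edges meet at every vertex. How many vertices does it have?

6

Each face has 3 edges and each edge borders two faces, so 2E = 3F.
Each vertex has degree 4, so 4V = 2E and hence V = 3F/4.
Euler: V − E + F = 2 ⇒ (3F/4) − (3F/2) + F = 2.
Multiply by 8: (6 − 12 + 8)F = 16, i.e. 2F = 16.
So F = 8, E = 3·8/2 = 12, V = 3·8/4 = 6.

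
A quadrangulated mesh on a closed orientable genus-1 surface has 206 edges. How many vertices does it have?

χ = 2 − 2·1 = 0, and every face is a square so 4F = 2E.
F = 2E/4 = 103. Then V = 0 + E − F = 0 + 206 − 103 = 103.

103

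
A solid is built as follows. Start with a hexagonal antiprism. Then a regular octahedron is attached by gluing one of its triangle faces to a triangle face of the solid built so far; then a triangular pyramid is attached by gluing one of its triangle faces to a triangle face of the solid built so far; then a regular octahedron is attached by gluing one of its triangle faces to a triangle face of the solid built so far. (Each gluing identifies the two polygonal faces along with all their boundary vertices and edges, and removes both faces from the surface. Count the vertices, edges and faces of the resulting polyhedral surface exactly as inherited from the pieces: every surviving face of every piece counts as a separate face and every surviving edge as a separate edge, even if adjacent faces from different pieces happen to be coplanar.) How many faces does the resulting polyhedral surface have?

A hexagonal antiprism: V=12, E=24, F=14.
Attach a regular octahedron (V=6, E=12, F=8) along a 3-gon: merge 3 vertices and 3 edges, delete both glued faces → V=15, E=33, F=20.
Attach a triangular pyramid (V=4, E=6, F=4) along a 3-gon: merge 3 vertices and 3 edges, delete both glued faces → V=16, E=36, F=22.
Attach a regular octahedron (V=6, E=12, F=8) along a 3-gon: merge 3 vertices and 3 edges, delete both glued faces → V=19, E=45, F=28.
Check: V − E + F = 19 − 45 + 28 = 2.

28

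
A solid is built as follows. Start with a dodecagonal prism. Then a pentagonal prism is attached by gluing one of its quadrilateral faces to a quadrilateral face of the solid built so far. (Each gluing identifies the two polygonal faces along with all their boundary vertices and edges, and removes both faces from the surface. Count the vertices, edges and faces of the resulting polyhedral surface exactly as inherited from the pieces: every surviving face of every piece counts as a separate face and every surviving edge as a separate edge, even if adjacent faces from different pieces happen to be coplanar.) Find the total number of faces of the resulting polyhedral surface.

A dodecagonal prism: V=24, E=36, F=14.
Attach a pentagonal prism (V=10, E=15, F=7) along a 4-gon: merge 4 vertices and 4 edges, delete both glued faces → V=30, E=47, F=19.
Check: V − E + F = 30 − 47 + 19 = 2.

19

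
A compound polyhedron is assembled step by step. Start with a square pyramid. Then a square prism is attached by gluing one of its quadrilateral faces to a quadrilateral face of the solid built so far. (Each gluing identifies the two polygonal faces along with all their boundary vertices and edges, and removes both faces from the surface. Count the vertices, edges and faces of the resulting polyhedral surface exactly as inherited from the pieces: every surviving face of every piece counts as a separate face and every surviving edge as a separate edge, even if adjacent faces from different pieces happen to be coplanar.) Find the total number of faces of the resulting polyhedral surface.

A square pyramid: V=5, E=8, F=5.
Attach a square prism (V=8, E=12, F=6) along a 4-gon: merge 4 vertices and 4 edges, delete both glued faces → V=9, E=16, F=9.
Check: V − E + F = 9 − 16 + 9 = 2.

9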